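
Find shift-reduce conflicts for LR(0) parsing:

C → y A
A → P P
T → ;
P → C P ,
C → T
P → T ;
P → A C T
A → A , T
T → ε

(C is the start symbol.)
Yes — I0: [T → .] vs [C → . y A]; I4: [T → .] vs [C → . y A]; I5: [C → y A .] vs [A → A . , T]; I6: [T → .] vs [C → . y A]; I7: [T → .] vs [C → . y A]; I8: [C → T .] vs [P → T . ;]; I10: [T → .] vs [A → A . , T]; I11: [A → P P .] vs [C → . y A]; I12: [T → .] vs [T → . ;]; I13: [T → .] vs [T → . ;]; I16: [T → .] vs [C → . y A]

A shift-reduce conflict occurs when an LR(0) state has both:
  - a complete (reduce) item [A → α .] (dot at the end), and
  - a shift item [B → β . c γ] (dot before a terminal).

Augment with C' → C and build the canonical LR(0) collection (I0 = CLOSURE({[C' → . C]}), then GOTO on every symbol after a dot until no new states appear). It has 18 states:
  I0: { [C → . T], [C → . y A], [C' → . C], [T → . ;], [T → .] }  — shift, reduce
  I1: { [T → ; .] }  — reduce
  I2: { [C' → C .] }  — accept
  I3: { [C → T .] }  — reduce
  I4: { [A → . A , T], [A → . P P], [C → . T], [C → . y A], [C → y . A], [P → . A C T], [P → . C P ,], [P → . T ;], [T → . ;], [T → .] }  — shift, reduce
  I5: { [A → A . , T], [C → . T], [C → . y A], [C → y A .], [P → A . C T], [T → . ;], [T → .] }  — shift, 2 reduces
  I6: { [A → . A , T], [A → . P P], [C → . T], [C → . y A], [P → . A C T], [P → . C P ,], [P → . T ;], [P → C . P ,], [T → . ;], [T → .] }  — shift, reduce
  I7: { [A → . A , T], [A → . P P], [A → P . P], [C → . T], [C → . y A], [P → . A C T], [P → . C P ,], [P → . T ;], [T → . ;], [T → .] }  — shift, reduce
  I8: { [C → T .], [P → T . ;] }  — shift, reduce
  I9: { [P → T ; .] }  — reduce
  I10: { [A → A . , T], [C → . T], [C → . y A], [P → A . C T], [T → . ;], [T → .] }  — shift, reduce
  I11: { [A → . A , T], [A → . P P], [A → P . P], [A → P P .], [C → . T], [C → . y A], [P → . A C T], [P → . C P ,], [P → . T ;], [T → . ;], [T → .] }  — shift, 2 reduces
  I12: { [A → A , . T], [T → . ;], [T → .] }  — shift, reduce
  I13: { [P → A C . T], [T → . ;], [T → .] }  — shift, reduce
  I14: { [P → A C T .] }  — reduce
  I15: { [A → A , T .] }  — reduce
  I16: { [A → . A , T], [A → . P P], [A → P . P], [C → . T], [C → . y A], [P → . A C T], [P → . C P ,], [P → . T ;], [P → C P . ,], [T → . ;], [T → .] }  — shift, reduce
  I17: { [P → C P , .] }  — reduce

I0 contains reduce item [T → .] and shift items [C → . y A], [T → . ;] — shift-reduce conflict.
I4 contains reduce item [T → .] and shift items [C → . y A], [T → . ;] — shift-reduce conflict.
I5 contains reduce items [C → y A .], [T → .] and shift items [A → A . , T], [C → . y A], [T → . ;] — shift-reduce conflict.
I6 contains reduce item [T → .] and shift items [C → . y A], [T → . ;] — shift-reduce conflict.
I7 contains reduce item [T → .] and shift items [C → . y A], [T → . ;] — shift-reduce conflict.
I8 contains reduce item [C → T .] and shift item [P → T . ;] — shift-reduce conflict.
I10 contains reduce item [T → .] and shift items [A → A . , T], [C → . y A], [T → . ;] — shift-reduce conflict.
I11 contains reduce items [A → P P .], [T → .] and shift items [C → . y A], [T → . ;] — shift-reduce conflict.
I12 contains reduce item [T → .] and shift item [T → . ;] — shift-reduce conflict.
I13 contains reduce item [T → .] and shift item [T → . ;] — shift-reduce conflict.
I16 contains reduce item [T → .] and shift items [C → . y A], [P → C P . ,], [T → . ;] — shift-reduce conflict.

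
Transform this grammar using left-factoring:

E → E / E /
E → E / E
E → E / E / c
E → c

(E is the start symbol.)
Left-factoring transforms A → αβ₁ | αβ₂ into A → αA' and A' → β₁ | β₂
(α is the longest common prefix among the alternatives). Repeat until
no nonterminal has two alternatives with a common prefix.

Round 1: E has alternatives sharing prefix 'E / E'. Introduce E': E → E / E E'
  Add: E' → /
  Add: E' → ε
  Add: E' → / c

Round 2: E' has alternatives sharing prefix '/'. Introduce E'': E' → / E''
  Add: E'' → ε
  Add: E'' → c

No remaining common prefixes — done.

Resulting grammar:
E → E / E E'
E' → / E''
E'' → ε
E'' → c
E' → ε
E → c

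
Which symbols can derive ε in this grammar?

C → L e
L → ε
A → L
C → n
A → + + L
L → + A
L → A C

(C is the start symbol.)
{ 'A', 'L' }

A non-terminal is nullable if it can derive ε (the empty string): either it has an ε-production, or it has a production whose right-hand side consists entirely of nullable non-terminals.

ε-productions: L → ε
So L is immediately nullable.
A → L: every symbol on the right is nullable, so A is nullable too.
No further non-terminal can be added: every production for the remaining non-terminals contains a terminal or a non-nullable non-terminal.
Nullable = { 'A', 'L' }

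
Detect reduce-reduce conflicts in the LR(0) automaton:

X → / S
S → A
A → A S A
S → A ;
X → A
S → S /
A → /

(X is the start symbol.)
A reduce-reduce conflict occurs when an LR(0) state has two complete items [A → α .] and [B → β .] — both call for a reduction, and with no lookahead the parser cannot choose between them.

Augment with X' → X and build the canonical LR(0) collection (I0 = CLOSURE({[X' → . X]}), then GOTO on every symbol after a dot until no new states appear). It has 12 states:
  I0: { [A → . /], [A → . A S A], [X → . / S], [X → . A], [X' → . X] }  — shift
  I1: { [A → . /], [A → . A S A], [A → / .], [S → . A ;], [S → . A], [S → . S /], [X → / . S] }  — shift, reduce
  I2: { [A → . /], [A → . A S A], [A → A . S A], [S → . A ;], [S → . A], [S → . S /], [X → A .] }  — shift, reduce
  I3: { [X' → X .] }  — accept
  I4: { [A → / .] }  — reduce
  I5: { [A → . /], [A → . A S A], [A → A . S A], [S → . A ;], [S → . A], [S → . S /], [S → A . ;], [S → A .] }  — shift, reduce
  I6: { [A → . /], [A → . A S A], [A → A S . A], [S → S . /] }  — shift
  I7: { [A → / .], [S → S / .] }  — 2 reduces
  I8: { [A → . /], [A → . A S A], [A → A . S A], [A → A S A .], [S → . A ;], [S → . A], [S → . S /] }  — shift, reduce
  I9: { [S → A ; .] }  — reduce
  I10: { [S → S . /], [X → / S .] }  — shift, reduce
  I11: { [S → S / .] }  — reduce

I7 contains complete items [A → / .], [S → S / .] — reduce-reduce conflict.

Answer: Yes — I7: [A → / .] vs [S → S / .]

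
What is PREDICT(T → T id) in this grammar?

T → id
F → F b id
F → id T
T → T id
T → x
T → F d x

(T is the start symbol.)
PREDICT(T → T id) = (FIRST(RHS) \ {ε}) ∪ (FOLLOW(T) if ε ∈ FIRST(RHS), i.e. RHS ⇒* ε)
FIRST(T) = { 'id', 'x' }
FIRST(T id) = { 'id', 'x' }
ε ∉ FIRST(T id), so FOLLOW(T) is not added.
PREDICT(T → T id) = { 'id', 'x' }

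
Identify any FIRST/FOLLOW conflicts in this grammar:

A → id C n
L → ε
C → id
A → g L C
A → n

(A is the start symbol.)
No FIRST/FOLLOW conflicts.

Nullable non-terminals: L.
L has a nullable alternative but only one production, so nothing to check.

A, C have no nullable alternative, so no FIRST/FOLLOW check is needed there.

No FIRST/FOLLOW conflicts found.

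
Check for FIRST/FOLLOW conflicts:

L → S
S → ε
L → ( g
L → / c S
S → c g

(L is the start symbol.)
A FIRST/FOLLOW conflict occurs when a non-terminal N has a nullable alternative N → β (β ⇒* ε) and another alternative N → α with FIRST(α) ∩ FOLLOW(N) ≠ ∅: on such a lookahead the parser cannot decide between expanding α and letting N vanish via β.

Nullable non-terminals: L, S.
FIRST sets used below: FIRST(S) = { 'c', ε }

L: nullable alternative(s) L → S; FOLLOW(L) = { $ }
  L → S: FIRST \ {ε} = { 'c' } — this is the only nullable alternative, skip
  L → ( g: FIRST \ {ε} = { '(' } — disjoint from FOLLOW(L)
  L → / c S: FIRST \ {ε} = { '/' } — disjoint from FOLLOW(L)

S: nullable alternative(s) S → ε; FOLLOW(S) = { $ }
  S → ε: FIRST \ {ε} = { } — this is the only nullable alternative, skip
  S → c g: FIRST \ {ε} = { 'c' } — disjoint from FOLLOW(S)

No FIRST/FOLLOW conflicts found.

Answer: No FIRST/FOLLOW conflicts.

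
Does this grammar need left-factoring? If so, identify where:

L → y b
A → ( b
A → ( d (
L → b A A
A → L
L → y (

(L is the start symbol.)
Yes, L has productions with common prefix 'y'; A has productions with common prefix '('

Left-factoring is needed when two productions for the same non-terminal
share a common prefix on the right-hand side.

Productions for L:
  L → y b
  L → b A A
  L → y (
Productions for A:
  A → ( b
  A → ( d (
  A → L

Found common prefix 'y' in productions for L
Found common prefix '(' in productions for A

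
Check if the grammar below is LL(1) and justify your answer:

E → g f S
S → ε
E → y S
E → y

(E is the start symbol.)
No. Predict set conflict for E: { 'y' }

For E:
  PREDICT(E → g f S) = { 'g' }
  PREDICT(E → y S) = { 'y' }
  PREDICT(E → y) = { 'y' }
S has a single production, so nothing to check there.

Conflict found: Predict set conflict for E: { 'y' }
The grammar is NOT LL(1).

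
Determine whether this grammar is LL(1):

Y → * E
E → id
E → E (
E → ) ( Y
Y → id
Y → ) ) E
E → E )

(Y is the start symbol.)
No. Predict set conflict for E: { 'id' }

Relevant sets:
  FIRST(E) = { ')', 'id' }

For Y:
  PREDICT(Y → '*' E) = { '*' }
  PREDICT(Y → id) = { 'id' }
  PREDICT(Y → ')' ')' E) = { ')' }
For E:
  PREDICT(E → id) = { 'id' }
  PREDICT(E → E '(') = { ')', 'id' }
  PREDICT(E → ')' '(' Y) = { ')' }
  PREDICT(E → E ')') = { ')', 'id' }

Conflict found: Predict set conflict for E: { 'id' }
The grammar is NOT LL(1).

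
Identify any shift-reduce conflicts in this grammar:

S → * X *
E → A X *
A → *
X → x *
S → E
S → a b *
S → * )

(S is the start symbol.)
Augment with S' → S and build the canonical LR(0) collection (I0 = CLOSURE({[S' → . S]}), then GOTO on every symbol after a dot until no new states appear). It has 15 states:
  I0: { [A → . *], [E → . A X *], [S → . * )], [S → . * X *], [S → . E], [S → . a b *], [S' → . S] }  — shift
  I1: { [A → * .], [S → * . )], [S → * . X *], [X → . x *] }  — shift, reduce
  I2: { [E → A . X *], [X → . x *] }  — shift
  I3: { [S → E .] }  — reduce
  I4: { [S' → S .] }  — accept
  I5: { [S → a . b *] }  — shift
  I6: { [S → a b . *] }  — shift
  I7: { [S → a b * .] }  — reduce
  I8: { [E → A X . *] }  — shift
  I9: { [X → x . *] }  — shift
  I10: { [X → x * .] }  — reduce
  I11: { [E → A X * .] }  — reduce
  I12: { [S → * ) .] }  — reduce
  I13: { [S → * X . *] }  — shift
  I14: { [S → * X * .] }  — reduce

I1 contains reduce item [A → * .] and shift items [S → * . )], [X → . x *] — shift-reduce conflict.

Answer: Yes — I1: [A → * .] vs [S → * . )]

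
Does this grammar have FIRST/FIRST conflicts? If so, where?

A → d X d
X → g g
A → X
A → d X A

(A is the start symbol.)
Yes. A → d X d / A → d X A on { 'd' }

FIRST sets of the non-terminals at (or reachable through a nullable prefix from) the front of some alternative:
  FIRST(X) = { 'g' }

Productions for A:
  A → d X d: FIRST = { 'd' }
  A → X: FIRST = { 'g' }
  A → d X A: FIRST = { 'd' }
X has only one production, so no FIRST/FIRST conflict is possible there.

Conflict for A: A → d X d and A → d X A
  Overlap: { 'd' }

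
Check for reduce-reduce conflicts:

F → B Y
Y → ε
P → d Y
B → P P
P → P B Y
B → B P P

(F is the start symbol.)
A reduce-reduce conflict occurs when an LR(0) state has two complete items [A → α .] and [B → β .] — both call for a reduction, and with no lookahead the parser cannot choose between them.

Augment with F' → F and build the canonical LR(0) collection (I0 = CLOSURE({[F' → . F]}), then GOTO on every symbol after a dot until no new states appear). It has 12 states:
  I0: { [B → . B P P], [B → . P P], [F → . B Y], [F' → . F], [P → . P B Y], [P → . d Y] }  — shift
  I1: { [B → B . P P], [F → B . Y], [P → . P B Y], [P → . d Y], [Y → .] }  — shift, reduce
  I2: { [F' → F .] }  — accept
  I3: { [B → . B P P], [B → . P P], [B → P . P], [P → . P B Y], [P → . d Y], [P → P . B Y] }  — shift
  I4: { [P → d . Y], [Y → .] }  — reduce
  I5: { [P → d Y .] }  — reduce
  I6: { [B → B . P P], [P → . P B Y], [P → . d Y], [P → P B . Y], [Y → .] }  — shift, reduce
  I7: { [B → . B P P], [B → . P P], [B → P . P], [B → P P .], [P → . P B Y], [P → . d Y], [P → P . B Y] }  — shift, reduce
  I8: { [B → . B P P], [B → . P P], [B → B P . P], [P → . P B Y], [P → . d Y], [P → P . B Y] }  — shift
  I9: { [P → P B Y .] }  — reduce
  I10: { [B → . B P P], [B → . P P], [B → B P P .], [B → P . P], [P → . P B Y], [P → . d Y], [P → P . B Y] }  — shift, reduce
  I11: { [F → B Y .] }  — reduce

No state contains more than one complete item.

Answer: No reduce-reduce conflicts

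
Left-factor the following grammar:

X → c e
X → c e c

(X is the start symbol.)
X → c e X'
X' → ε
X' → c

Left-factoring transforms A → αβ₁ | αβ₂ into A → αA' and A' → β₁ | β₂
(α is the longest common prefix among the alternatives). Repeat until
no nonterminal has two alternatives with a common prefix.

Round 1: X has alternatives sharing prefix 'c e'. Introduce X': X → c e X'
  Add: X' → ε
  Add: X' → c

No remaining common prefixes — done.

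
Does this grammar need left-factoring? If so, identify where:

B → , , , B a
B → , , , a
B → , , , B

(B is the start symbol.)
Left-factoring is needed when two productions for the same non-terminal
share a common prefix on the right-hand side.

Productions for B:
  B → , , , B a
  B → , , , a
  B → , , , B

Found common prefix ', , ,' in productions for B

Answer: Yes, B has productions with common prefix ', , ,'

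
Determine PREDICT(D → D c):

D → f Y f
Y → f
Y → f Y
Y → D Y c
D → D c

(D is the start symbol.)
PREDICT(D → D c) = (FIRST(RHS) \ {ε}) ∪ (FOLLOW(D) if ε ∈ FIRST(RHS), i.e. RHS ⇒* ε)
FIRST(D) = { 'f' }
FIRST(D c) = { 'f' }
ε ∉ FIRST(D c), so FOLLOW(D) is not added.
PREDICT(D → D c) = { 'f' }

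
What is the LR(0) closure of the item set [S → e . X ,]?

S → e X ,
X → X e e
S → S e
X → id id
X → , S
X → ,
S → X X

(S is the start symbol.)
{ [S → e . X ,], [X → . , S], [X → . ,], [X → . X e e], [X → . id id] }

Start with: [S → e . X ,]
  [S → e . X ,] has the dot before X: add [X → . X e e], [X → . id id], [X → . , S], [X → . ,]
No further items can be added.

CLOSURE = { [S → e . X ,], [X → . , S], [X → . ,], [X → . X e e], [X → . id id] }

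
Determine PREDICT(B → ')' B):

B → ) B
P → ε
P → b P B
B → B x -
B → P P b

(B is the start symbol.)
{ ')' }

PREDICT(B → ')' B) = (FIRST(RHS) \ {ε}) ∪ (FOLLOW(B) if ε ∈ FIRST(RHS), i.e. RHS ⇒* ε)
FIRST(')' B) = { ')' }
ε ∉ FIRST(')' B), so FOLLOW(B) is not added.
PREDICT(B → ')' B) = { ')' }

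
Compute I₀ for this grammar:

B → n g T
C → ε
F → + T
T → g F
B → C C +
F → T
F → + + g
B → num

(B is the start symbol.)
First, augment the grammar with B' → B
I₀ = CLOSURE({ [B' → . B] }):
  [B' → . B] has the dot before B: add [B → . n g T], [B → . C C +], [B → . num]
  [B → . C C +] has the dot before C: add [C → .]
No further items can be added.

I₀ = { [B → . C C +], [B → . n g T], [B → . num], [B' → . B], [C → .] }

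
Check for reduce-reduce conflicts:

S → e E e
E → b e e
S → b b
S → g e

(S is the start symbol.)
No reduce-reduce conflicts

A reduce-reduce conflict occurs when an LR(0) state has two complete items [A → α .] and [B → β .] — both call for a reduction, and with no lookahead the parser cannot choose between them.

Augment with S' → S and build the canonical LR(0) collection (I0 = CLOSURE({[S' → . S]}), then GOTO on every symbol after a dot until no new states appear). It has 12 states:
  I0: { [S → . b b], [S → . e E e], [S → . g e], [S' → . S] }  — shift
  I1: { [S' → S .] }  — accept
  I2: { [S → b . b] }  — shift
  I3: { [E → . b e e], [S → e . E e] }  — shift
  I4: { [S → g . e] }  — shift
  I5: { [S → g e .] }  — reduce
  I6: { [S → e E . e] }  — shift
  I7: { [E → b . e e] }  — shift
  I8: { [E → b e . e] }  — shift
  I9: { [E → b e e .] }  — reduce
  I10: { [S → e E e .] }  — reduce
  I11: { [S → b b .] }  — reduce

No state contains more than one complete item.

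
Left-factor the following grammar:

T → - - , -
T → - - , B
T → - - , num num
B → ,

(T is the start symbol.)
Left-factoring transforms A → αβ₁ | αβ₂ into A → αA' and A' → β₁ | β₂
(α is the longest common prefix among the alternatives). Repeat until
no nonterminal has two alternatives with a common prefix.

Round 1: T has alternatives sharing prefix '- - ,'. Introduce T': T → - - , T'
  Add: T' → -
  Add: T' → B
  Add: T' → num num

No remaining common prefixes — done.

Resulting grammar:
T → - - , T'
T' → -
T' → B
T' → num num
B → ,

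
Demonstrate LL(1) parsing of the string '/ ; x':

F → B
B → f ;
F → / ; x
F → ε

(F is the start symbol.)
Stack is shown with the top on the left.

Stack    Input    Action
------------------------
F $      / ; x $  output F → / ; x
/ ; x $  / ; x $  match '/'
; x $    ; x $    match ';'
x $      x $      match 'x'
$        $        accept

The string is accepted.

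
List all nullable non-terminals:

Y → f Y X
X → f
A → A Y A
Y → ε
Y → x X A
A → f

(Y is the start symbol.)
A non-terminal is nullable if it can derive ε (the empty string): either it has an ε-production, or it has a production whose right-hand side consists entirely of nullable non-terminals.

ε-productions: Y → ε
So Y is immediately nullable.
No further non-terminal can be added: every production for the remaining non-terminals contains a terminal or a non-nullable non-terminal.
Nullable = { 'Y' }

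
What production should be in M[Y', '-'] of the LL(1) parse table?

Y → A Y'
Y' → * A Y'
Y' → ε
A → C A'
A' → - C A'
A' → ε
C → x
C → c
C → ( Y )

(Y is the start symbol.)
To find M[Y', '-'], we find productions for Y' where '-' is in the predict set (PREDICT(N → α) = (FIRST(α) \ {ε}) ∪ (FOLLOW(N) if α ⇒* ε)).

Relevant sets:
  FOLLOW(Y') = { $, ')' }

Y' → * A Y': PREDICT = { '*' }
Y' → ε: PREDICT = { $, ')' }

M[Y', '-'] is empty (no production applies)

Answer: Empty (error entry)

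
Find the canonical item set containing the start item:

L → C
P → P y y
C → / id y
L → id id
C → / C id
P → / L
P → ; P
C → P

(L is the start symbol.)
First, augment the grammar with L' → L
I₀ = CLOSURE({ [L' → . L] }):
  [L' → . L] has the dot before L: add [L → . C], [L → . id id]
  [L → . C] has the dot before C: add [C → . / id y], [C → . / C id], [C → . P]
  [C → . P] has the dot before P: add [P → . P y y], [P → . / L], [P → . ; P]
No further items can be added.

I₀ = { [C → . / C id], [C → . / id y], [C → . P], [L → . C], [L → . id id], [L' → . L], [P → . / L], [P → . ; P], [P → . P y y] }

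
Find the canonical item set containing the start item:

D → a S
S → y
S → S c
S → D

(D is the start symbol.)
First, augment the grammar with D' → D
I₀ = CLOSURE({ [D' → . D] }):
  [D' → . D] has the dot before D: add [D → . a S]
No further items can be added.

I₀ = { [D → . a S], [D' → . D] }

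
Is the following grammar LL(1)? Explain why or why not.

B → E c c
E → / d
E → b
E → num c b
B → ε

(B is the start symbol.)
A grammar is LL(1) if for each non-terminal N with multiple productions, the predict sets of those productions are pairwise disjoint, where PREDICT(N → α) = (FIRST(α) \ {ε}) ∪ (FOLLOW(N) if α ⇒* ε).

Relevant sets:
  FIRST(E) = { '/', 'b', 'num' }
  FOLLOW(B) = { $ }

For B:
  PREDICT(B → E c c) = { '/', 'b', 'num' }
  PREDICT(B → ε) = { $ }
For E:
  PREDICT(E → '/' d) = { '/' }
  PREDICT(E → b) = { 'b' }
  PREDICT(E → num c b) = { 'num' }

All predict sets are disjoint. The grammar IS LL(1).

Answer: Yes, the grammar is LL(1).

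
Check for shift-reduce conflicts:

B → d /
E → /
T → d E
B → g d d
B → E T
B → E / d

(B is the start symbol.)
A shift-reduce conflict occurs when an LR(0) state has both:
  - a complete (reduce) item [A → α .] (dot at the end), and
  - a shift item [B → β . c γ] (dot before a terminal).

Augment with B' → B and build the canonical LR(0) collection (I0 = CLOSURE({[B' → . B]}), then GOTO on every symbol after a dot until no new states appear). It has 14 states:
  I0: { [B → . E / d], [B → . E T], [B → . d /], [B → . g d d], [B' → . B], [E → . /] }  — shift
  I1: { [E → / .] }  — reduce
  I2: { [B' → B .] }  — accept
  I3: { [B → E . / d], [B → E . T], [T → . d E] }  — shift
  I4: { [B → d . /] }  — shift
  I5: { [B → g . d d] }  — shift
  I6: { [B → g d . d] }  — shift
  I7: { [B → g d d .] }  — reduce
  I8: { [B → d / .] }  — reduce
  I9: { [B → E / . d] }  — shift
  I10: { [B → E T .] }  — reduce
  I11: { [E → . /], [T → d . E] }  — shift
  I12: { [T → d E .] }  — reduce
  I13: { [B → E / d .] }  — reduce

No state contains both a complete item and a shift item.

Answer: No shift-reduce conflicts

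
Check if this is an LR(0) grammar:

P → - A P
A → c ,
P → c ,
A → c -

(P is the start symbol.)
Yes, the grammar is LR(0)

A grammar is LR(0) if no state in the canonical LR(0) collection has:
  - both a shift item (dot before a terminal) and a complete item (shift-reduce conflict), or
  - two or more complete items (reduce-reduce conflict; the accept item [P' → P .] counts as a complete item here).

Augment with P' → P and build the canonical LR(0) collection (I0 = CLOSURE({[P' → . P]}), then GOTO on every symbol after a dot until no new states appear). It has 10 states:
  I0: { [P → . - A P], [P → . c ,], [P' → . P] }  — shift
  I1: { [A → . c ,], [A → . c -], [P → - . A P] }  — shift
  I2: { [P' → P .] }  — accept
  I3: { [P → c . ,] }  — shift
  I4: { [P → c , .] }  — reduce
  I5: { [P → - A . P], [P → . - A P], [P → . c ,] }  — shift
  I6: { [A → c . ,], [A → c . -] }  — shift
  I7: { [A → c , .] }  — reduce
  I8: { [A → c - .] }  — reduce
  I9: { [P → - A P .] }  — reduce

Every state is either a pure shift/goto state or contains exactly one complete item and nothing to shift — no conflicts. The grammar is LR(0).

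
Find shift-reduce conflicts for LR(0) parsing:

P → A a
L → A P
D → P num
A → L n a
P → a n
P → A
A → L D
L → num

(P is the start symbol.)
Yes — I1: [P → A .] vs [L → . num]; I13: [P → A a .] vs [P → a . n]

A shift-reduce conflict occurs when an LR(0) state has both:
  - a complete (reduce) item [A → α .] (dot at the end), and
  - a shift item [B → β . c γ] (dot before a terminal).

Augment with P' → P and build the canonical LR(0) collection (I0 = CLOSURE({[P' → . P]}), then GOTO on every symbol after a dot until no new states appear). It has 14 states:
  I0: { [A → . L D], [A → . L n a], [L → . A P], [L → . num], [P → . A a], [P → . A], [P → . a n], [P' → . P] }  — shift
  I1: { [A → . L D], [A → . L n a], [L → . A P], [L → . num], [L → A . P], [P → . A a], [P → . A], [P → . a n], [P → A . a], [P → A .] }  — shift, reduce
  I2: { [A → . L D], [A → . L n a], [A → L . D], [A → L . n a], [D → . P num], [L → . A P], [L → . num], [P → . A a], [P → . A], [P → . a n] }  — shift
  I3: { [P' → P .] }  — accept
  I4: { [P → a . n] }  — shift
  I5: { [L → num .] }  — reduce
  I6: { [P → a n .] }  — reduce
  I7: { [A → L D .] }  — reduce
  I8: { [D → P . num] }  — shift
  I9: { [A → L n . a] }  — shift
  I10: { [A → L n a .] }  — reduce
  I11: { [D → P num .] }  — reduce
  I12: { [L → A P .] }  — reduce
  I13: { [P → A a .], [P → a . n] }  — shift, reduce

I1 contains reduce item [P → A .] and shift items [L → . num], [P → A . a], [P → . a n] — shift-reduce conflict.
I13 contains reduce item [P → A a .] and shift item [P → a . n] — shift-reduce conflict.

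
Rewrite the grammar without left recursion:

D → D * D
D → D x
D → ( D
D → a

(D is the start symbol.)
D is directly left-recursive. The standard transformation for
  A → A α₁ | ... | A α_m | β₁ | ... | β_n
is
  A  → β₁ A' | ... | β_n A'
  A' → α₁ A' | ... | α_m A' | ε

D → ( D becomes D → ( D D'
D → a becomes D → a D'
D → D * D becomes D' → * D D'
D → D x becomes D' → x D'
Add D' → ε

Resulting grammar:
D → ( D D'
D → a D'
D' → * D D'
D' → x D'
D' → ε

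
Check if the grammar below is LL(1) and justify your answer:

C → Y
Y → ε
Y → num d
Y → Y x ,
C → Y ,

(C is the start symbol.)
Relevant sets:
  FIRST(Y) = { 'num', 'x', ε }
  FOLLOW(C) = { $ }
  FOLLOW(Y) = { $, ',', 'x' }

For C:
  PREDICT(C → Y) = { $, 'num', 'x' }
  PREDICT(C → Y ',') = { ',', 'num', 'x' }
For Y:
  PREDICT(Y → ε) = { $, ',', 'x' }
  PREDICT(Y → num d) = { 'num' }
  PREDICT(Y → Y x ',') = { 'num', 'x' }

Conflict found: Predict set conflict for C: { 'num', 'x' }
The grammar is NOT LL(1).

Answer: No. Predict set conflict for C: { 'num', 'x' }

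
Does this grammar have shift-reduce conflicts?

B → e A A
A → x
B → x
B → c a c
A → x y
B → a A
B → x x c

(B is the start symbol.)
Yes — I5: [B → x .] vs [B → x . x c]; I9: [A → x .] vs [A → x . y]

Augment with B' → B and build the canonical LR(0) collection (I0 = CLOSURE({[B' → . B]}), then GOTO on every symbol after a dot until no new states appear). It has 15 states:
  I0: { [B → . a A], [B → . c a c], [B → . e A A], [B → . x x c], [B → . x], [B' → . B] }  — shift
  I1: { [B' → B .] }  — accept
  I2: { [A → . x y], [A → . x], [B → a . A] }  — shift
  I3: { [B → c . a c] }  — shift
  I4: { [A → . x y], [A → . x], [B → e . A A] }  — shift
  I5: { [B → x . x c], [B → x .] }  — shift, reduce
  I6: { [B → x x . c] }  — shift
  I7: { [B → x x c .] }  — reduce
  I8: { [A → . x y], [A → . x], [B → e A . A] }  — shift
  I9: { [A → x . y], [A → x .] }  — shift, reduce
  I10: { [A → x y .] }  — reduce
  I11: { [B → e A A .] }  — reduce
  I12: { [B → c a . c] }  — shift
  I13: { [B → c a c .] }  — reduce
  I14: { [B → a A .] }  — reduce

I5 contains reduce item [B → x .] and shift item [B → x . x c] — shift-reduce conflict.
I9 contains reduce item [A → x .] and shift item [A → x . y] — shift-reduce conflict.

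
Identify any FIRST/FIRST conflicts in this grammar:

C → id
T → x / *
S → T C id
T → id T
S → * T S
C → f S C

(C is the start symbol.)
No FIRST/FIRST conflicts.

A FIRST/FIRST conflict occurs when two productions N → α and N → β for the same non-terminal have FIRST(α) ∩ FIRST(β) ≠ ∅ (with ε ∈ FIRST of a nullable right-hand side, so two nullable alternatives also conflict).

FIRST sets of the non-terminals at (or reachable through a nullable prefix from) the front of some alternative:
  FIRST(T) = { 'id', 'x' }

Productions for C:
  C → id: FIRST = { 'id' }
  C → f S C: FIRST = { 'f' }
Productions for T:
  T → x / *: FIRST = { 'x' }
  T → id T: FIRST = { 'id' }
Productions for S:
  S → T C id: FIRST = { 'id', 'x' }
  S → * T S: FIRST = { '*' }

All alternatives of each non-terminal have pairwise disjoint FIRST sets.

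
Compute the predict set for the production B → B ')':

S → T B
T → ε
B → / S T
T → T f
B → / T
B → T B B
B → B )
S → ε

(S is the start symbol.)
PREDICT(B → B ')') = (FIRST(RHS) \ {ε}) ∪ (FOLLOW(B) if ε ∈ FIRST(RHS), i.e. RHS ⇒* ε)
FIRST(B) = { '/', 'f' }
FIRST(B ')') = { '/', 'f' }
ε ∉ FIRST(B ')'), so FOLLOW(B) is not added.
PREDICT(B → B ')') = { '/', 'f' }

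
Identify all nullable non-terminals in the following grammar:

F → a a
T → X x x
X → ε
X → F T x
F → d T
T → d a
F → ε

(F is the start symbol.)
ε-productions: X → ε, F → ε
So X, F are immediately nullable.
No further non-terminal can be added: every production for the remaining non-terminals contains a terminal or a non-nullable non-terminal.
Nullable = { 'F', 'X' }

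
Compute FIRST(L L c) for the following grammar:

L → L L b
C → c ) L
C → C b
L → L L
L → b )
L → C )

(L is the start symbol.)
FIRST sets of the non-terminals involved (from the grammar, by fixed-point iteration):
  FIRST(L) = { 'b', 'c' }

To compute FIRST(L L c), process the symbols left to right:
Symbol L is a non-terminal. Add FIRST(L) \ {ε} = { 'b', 'c' }
L is not nullable (ε ∉ FIRST(L)), so stop here.
FIRST(L L c) = { 'b', 'c' }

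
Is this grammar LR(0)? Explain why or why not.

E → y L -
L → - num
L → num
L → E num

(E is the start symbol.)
Yes, the grammar is LR(0)

Augment with E' → E and build the canonical LR(0) collection (I0 = CLOSURE({[E' → . E]}), then GOTO on every symbol after a dot until no new states appear). It has 10 states:
  I0: { [E → . y L -], [E' → . E] }  — shift
  I1: { [E' → E .] }  — accept
  I2: { [E → . y L -], [E → y . L -], [L → . - num], [L → . E num], [L → . num] }  — shift
  I3: { [L → - . num] }  — shift
  I4: { [L → E . num] }  — shift
  I5: { [E → y L . -] }  — shift
  I6: { [L → num .] }  — reduce
  I7: { [E → y L - .] }  — reduce
  I8: { [L → E num .] }  — reduce
  I9: { [L → - num .] }  — reduce

Every state is either a pure shift/goto state or contains exactly one complete item and nothing to shift — no conflicts. The grammar is LR(0).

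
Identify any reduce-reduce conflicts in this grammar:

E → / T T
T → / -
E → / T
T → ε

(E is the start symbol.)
Augment with E' → E and build the canonical LR(0) collection (I0 = CLOSURE({[E' → . E]}), then GOTO on every symbol after a dot until no new states appear). It has 7 states:
  I0: { [E → . / T T], [E → . / T], [E' → . E] }  — shift
  I1: { [E → / . T T], [E → / . T], [T → . / -], [T → .] }  — shift, reduce
  I2: { [E' → E .] }  — accept
  I3: { [T → / . -] }  — shift
  I4: { [E → / T . T], [E → / T .], [T → . / -], [T → .] }  — shift, 2 reduces
  I5: { [E → / T T .] }  — reduce
  I6: { [T → / - .] }  — reduce

I4 contains complete items [E → / T .], [T → .] — reduce-reduce conflict.

Answer: Yes — I4: [E → / T .] vs [T → .]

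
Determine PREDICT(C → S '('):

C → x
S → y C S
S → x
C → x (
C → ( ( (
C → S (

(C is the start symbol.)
{ 'x', 'y' }

PREDICT(C → S '(') = (FIRST(RHS) \ {ε}) ∪ (FOLLOW(C) if ε ∈ FIRST(RHS), i.e. RHS ⇒* ε)
FIRST(S) = { 'x', 'y' }
FIRST(S '(') = { 'x', 'y' }
ε ∉ FIRST(S '('), so FOLLOW(C) is not added.
PREDICT(C → S '(') = { 'x', 'y' }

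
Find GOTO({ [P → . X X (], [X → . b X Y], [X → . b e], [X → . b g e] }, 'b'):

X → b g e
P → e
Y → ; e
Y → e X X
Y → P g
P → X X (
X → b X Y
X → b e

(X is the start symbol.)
GOTO(I, 'b') = CLOSURE({ [A → αX.β] : [A → α.Xβ] ∈ I, X = 'b' })

Items with dot before 'b', with the dot advanced:
  [X → . b X Y] → [X → b . X Y]
  [X → . b e] → [X → b . e]
  [X → . b g e] → [X → b . g e]
Closure of the advanced items:
  [X → b . X Y] has the dot before X: add [X → . b g e], [X → . b X Y], [X → . b e]

GOTO = { [X → . b X Y], [X → . b e], [X → . b g e], [X → b . X Y], [X → b . e], [X → b . g e] }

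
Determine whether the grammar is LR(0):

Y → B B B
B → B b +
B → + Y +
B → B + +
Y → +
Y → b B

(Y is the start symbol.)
A grammar is LR(0) if no state in the canonical LR(0) collection has:
  - both a shift item (dot before a terminal) and a complete item (shift-reduce conflict), or
  - two or more complete items (reduce-reduce conflict; the accept item [Y' → Y .] counts as a complete item here).

Augment with Y' → Y and build the canonical LR(0) collection (I0 = CLOSURE({[Y' → . Y]}), then GOTO on every symbol after a dot until no new states appear). It has 17 states:
  I0: { [B → . + Y +], [B → . B + +], [B → . B b +], [Y → . +], [Y → . B B B], [Y → . b B], [Y' → . Y] }  — shift
  I1: { [B → + . Y +], [B → . + Y +], [B → . B + +], [B → . B b +], [Y → + .], [Y → . +], [Y → . B B B], [Y → . b B] }  — shift, reduce
  I2: { [B → . + Y +], [B → . B + +], [B → . B b +], [B → B . + +], [B → B . b +], [Y → B . B B] }  — shift
  I3: { [Y' → Y .] }  — accept
  I4: { [B → . + Y +], [B → . B + +], [B → . B b +], [Y → b . B] }  — shift
  I5: { [B → + . Y +], [B → . + Y +], [B → . B + +], [B → . B b +], [Y → . +], [Y → . B B B], [Y → . b B] }  — shift
  I6: { [B → B . + +], [B → B . b +], [Y → b B .] }  — shift, reduce
  I7: { [B → B + . +] }  — shift
  I8: { [B → B b . +] }  — shift
  I9: { [B → B b + .] }  — reduce
  I10: { [B → B + + .] }  — reduce
  I11: { [B → + Y . +] }  — shift
  I12: { [B → + Y + .] }  — reduce
  I13: { [B → + . Y +], [B → . + Y +], [B → . B + +], [B → . B b +], [B → B + . +], [Y → . +], [Y → . B B B], [Y → . b B] }  — shift
  I14: { [B → . + Y +], [B → . B + +], [B → . B b +], [B → B . + +], [B → B . b +], [Y → B B . B] }  — shift
  I15: { [B → B . + +], [B → B . b +], [Y → B B B .] }  — shift, reduce
  I16: { [B → + . Y +], [B → . + Y +], [B → . B + +], [B → . B b +], [B → B + + .], [Y → + .], [Y → . +], [Y → . B B B], [Y → . b B] }  — shift, 2 reduces

Conflict in state I1:
  Shift-reduce conflict between [Y → + .] and [B → . + Y +]
So the grammar is NOT LR(0).

Answer: No. Shift-reduce conflict between [Y → + .] and [B → . + Y +]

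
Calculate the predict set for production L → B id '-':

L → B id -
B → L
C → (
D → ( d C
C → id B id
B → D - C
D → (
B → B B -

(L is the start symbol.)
{ '(' }

PREDICT(L → B id '-') = (FIRST(RHS) \ {ε}) ∪ (FOLLOW(L) if ε ∈ FIRST(RHS), i.e. RHS ⇒* ε)
FIRST(B) = { '(' }
FIRST(B id '-') = { '(' }
ε ∉ FIRST(B id '-'), so FOLLOW(L) is not added.
PREDICT(L → B id '-') = { '(' }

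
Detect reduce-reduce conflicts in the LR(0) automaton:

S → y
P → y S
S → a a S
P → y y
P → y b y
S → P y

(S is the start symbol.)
Yes — I7: [P → y y .] vs [S → y .]

A reduce-reduce conflict occurs when an LR(0) state has two complete items [A → α .] and [B → β .] — both call for a reduction, and with no lookahead the parser cannot choose between them.

Augment with S' → S and build the canonical LR(0) collection (I0 = CLOSURE({[S' → . S]}), then GOTO on every symbol after a dot until no new states appear). It has 12 states:
  I0: { [P → . y S], [P → . y b y], [P → . y y], [S → . P y], [S → . a a S], [S → . y], [S' → . S] }  — shift
  I1: { [S → P . y] }  — shift
  I2: { [S' → S .] }  — accept
  I3: { [S → a . a S] }  — shift
  I4: { [P → . y S], [P → . y b y], [P → . y y], [P → y . S], [P → y . b y], [P → y . y], [S → . P y], [S → . a a S], [S → . y], [S → y .] }  — shift, reduce
  I5: { [P → y S .] }  — reduce
  I6: { [P → y b . y] }  — shift
  I7: { [P → . y S], [P → . y b y], [P → . y y], [P → y . S], [P → y . b y], [P → y . y], [P → y y .], [S → . P y], [S → . a a S], [S → . y], [S → y .] }  — shift, 2 reduces
  I8: { [P → y b y .] }  — reduce
  I9: { [P → . y S], [P → . y b y], [P → . y y], [S → . P y], [S → . a a S], [S → . y], [S → a a . S] }  — shift
  I10: { [S → a a S .] }  — reduce
  I11: { [S → P y .] }  — reduce

I7 contains complete items [P → y y .], [S → y .] — reduce-reduce conflict.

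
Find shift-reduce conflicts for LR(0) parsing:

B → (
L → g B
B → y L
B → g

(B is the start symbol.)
A shift-reduce conflict occurs when an LR(0) state has both:
  - a complete (reduce) item [A → α .] (dot at the end), and
  - a shift item [B → β . c γ] (dot before a terminal).

Augment with B' → B and build the canonical LR(0) collection (I0 = CLOSURE({[B' → . B]}), then GOTO on every symbol after a dot until no new states appear). It has 8 states:
  I0: { [B → . (], [B → . g], [B → . y L], [B' → . B] }  — shift
  I1: { [B → ( .] }  — reduce
  I2: { [B' → B .] }  — accept
  I3: { [B → g .] }  — reduce
  I4: { [B → y . L], [L → . g B] }  — shift
  I5: { [B → y L .] }  — reduce
  I6: { [B → . (], [B → . g], [B → . y L], [L → g . B] }  — shift
  I7: { [L → g B .] }  — reduce

No state contains both a complete item and a shift item.

Answer: No shift-reduce conflicts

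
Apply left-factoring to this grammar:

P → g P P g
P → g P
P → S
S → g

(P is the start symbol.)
P → g P P'
P' → P g
P' → ε
P → S
S → g

Left-factoring transforms A → αβ₁ | αβ₂ into A → αA' and A' → β₁ | β₂
(α is the longest common prefix among the alternatives). Repeat until
no nonterminal has two alternatives with a common prefix.

Round 1: P has alternatives sharing prefix 'g P'. Introduce P': P → g P P'
  Add: P' → P g
  Add: P' → ε

No remaining common prefixes — done.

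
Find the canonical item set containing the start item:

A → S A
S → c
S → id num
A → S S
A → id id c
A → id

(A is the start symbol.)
{ [A → . S A], [A → . S S], [A → . id id c], [A → . id], [A' → . A], [S → . c], [S → . id num] }

First, augment the grammar with A' → A
I₀ = CLOSURE({ [A' → . A] }):
  [A' → . A] has the dot before A: add [A → . S A], [A → . S S], [A → . id id c], [A → . id]
  [A → . S A] has the dot before S: add [S → . c], [S → . id num]
No further items can be added.

I₀ = { [A → . S A], [A → . S S], [A → . id id c], [A → . id], [A' → . A], [S → . c], [S → . id num] }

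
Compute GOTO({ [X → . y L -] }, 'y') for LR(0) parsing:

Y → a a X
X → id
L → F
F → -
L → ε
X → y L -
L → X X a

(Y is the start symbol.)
GOTO(I, 'y') = CLOSURE({ [A → αX.β] : [A → α.Xβ] ∈ I, X = 'y' })

Items with dot before 'y', with the dot advanced:
  [X → . y L -] → [X → y . L -]
Closure of the advanced items:
  [X → y . L -] has the dot before L: add [L → . F], [L → .], [L → . X X a]
  [L → . F] has the dot before F: add [F → . -]
  [L → . X X a] has the dot before X: add [X → . id], [X → . y L -]

GOTO = { [F → . -], [L → . F], [L → . X X a], [L → .], [X → . id], [X → . y L -], [X → y . L -] }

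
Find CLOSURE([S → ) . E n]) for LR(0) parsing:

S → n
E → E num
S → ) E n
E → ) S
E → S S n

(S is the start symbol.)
{ [E → . ) S], [E → . E num], [E → . S S n], [S → ) . E n], [S → . ) E n], [S → . n] }

To compute CLOSURE, for each item [A → α.Bβ] where B is a non-terminal, add [B → .γ] for all productions B → γ; repeat for the newly added items until nothing changes.

Start with: [S → ) . E n]
  [S → ) . E n] has the dot before E: add [E → . E num], [E → . ) S], [E → . S S n]
  [E → . S S n] has the dot before S: add [S → . n], [S → . ) E n]
No further items can be added.

CLOSURE = { [E → . ) S], [E → . E num], [E → . S S n], [S → ) . E n], [S → . ) E n], [S → . n] }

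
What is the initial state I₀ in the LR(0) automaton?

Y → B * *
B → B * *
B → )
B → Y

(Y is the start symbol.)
First, augment the grammar with Y' → Y
I₀ = CLOSURE({ [Y' → . Y] }):
  [Y' → . Y] has the dot before Y: add [Y → . B * *]
  [Y → . B * *] has the dot before B: add [B → . B * *], [B → . )], [B → . Y]
No further items can be added.

I₀ = { [B → . )], [B → . B * *], [B → . Y], [Y → . B * *], [Y' → . Y] }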